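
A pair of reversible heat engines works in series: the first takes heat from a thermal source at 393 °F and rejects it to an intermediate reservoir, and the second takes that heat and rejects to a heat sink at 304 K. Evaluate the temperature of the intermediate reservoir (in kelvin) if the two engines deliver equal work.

T_H = 393 °F → (393 − 32) × 5/9 = 200.56 °C = 473.71 K.
For reversible stages Q_m = Q_H·(T_m/T_H). Setting W₁ = Q_H(1 − T_m/T_H) equal to W₂ = Q_m(1 − T_C/T_m) = Q_H·(T_m − T_C)/T_H gives T_H − T_m = T_m − T_C, so T_m = (T_H + T_C)/2 = (473.71 + 304.00)/2 = 388.9 K.

T_m ≈ 388.9 K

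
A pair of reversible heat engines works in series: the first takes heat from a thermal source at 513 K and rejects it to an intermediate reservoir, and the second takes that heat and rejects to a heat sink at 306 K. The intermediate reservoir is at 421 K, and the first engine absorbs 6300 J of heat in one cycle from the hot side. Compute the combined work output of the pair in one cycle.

W_total ≈ 2540 J

Two reversible stages in series are equivalent to a single Carnot engine between T_H and T_C, so η_total = 1 − T_C/T_H = 1 − 306.00/513.00 = 0.4035.
W_total = η_total · Q_H = 0.4035 × 6300 = 2540 J.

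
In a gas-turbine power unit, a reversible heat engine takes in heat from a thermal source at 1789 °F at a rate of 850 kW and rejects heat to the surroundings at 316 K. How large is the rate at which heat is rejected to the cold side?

Q̇_C ≈ 215 kW

T_H = 1789 °F → (1789 − 32) × 5/9 = 976.11 °C = 1249.26 K.
The Carnot efficiency is η = 1 − T_C/T_H = 1 − 316.00/1249.26 = 0.7471.
For a reversible cycle Q_C/Q_H = T_C/T_H, so Q_C = 850 × 316.00/1249.26 = 215 kW.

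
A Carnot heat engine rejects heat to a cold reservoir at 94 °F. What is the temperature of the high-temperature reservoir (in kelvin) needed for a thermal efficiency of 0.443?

T_C = 94 °F → (94 − 32) × 5/9 = 34.44 °C = 307.59 K.
From η = 1 − T_C/T_H, solving for T_H gives T_H = T_C/(1 − η) = 307.59/(1 − 0.443) = 552 K.

T_H ≈ 552 K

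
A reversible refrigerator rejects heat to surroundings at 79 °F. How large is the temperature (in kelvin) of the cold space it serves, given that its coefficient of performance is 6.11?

T_C ≈ 257 K

T_H = 79 °F → (79 − 32) × 5/9 = 26.11 °C = 299.26 K.
COP_R = T_C/(T_H − T_C) ⇒ T_C = T_H·COP_R/(1 + COP_R) = 299.26 × 6.11/(1 + 6.11) = 257 K.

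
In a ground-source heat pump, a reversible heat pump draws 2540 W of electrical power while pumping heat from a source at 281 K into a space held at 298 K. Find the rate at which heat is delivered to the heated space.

Q̇_H ≈ 44500 W

Reversible heating COP: COP_HP = T_H/(T_H − T_C) = 298.00/17.00 = 17.5294.
Q_H = COP_HP · W = 17.5294 × 2540 = 44500 W.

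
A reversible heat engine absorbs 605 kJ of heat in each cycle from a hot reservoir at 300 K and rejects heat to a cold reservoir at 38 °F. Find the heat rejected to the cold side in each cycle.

Q_C ≈ 558 kJ

T_C = 38 °F → (38 − 32) × 5/9 = 3.33 °C = 276.48 K.
η_rev = 1 − T_C/T_H = 1 − 276.48/300.00 = 0.0784.
For a reversible cycle Q_C/Q_H = T_C/T_H, so Q_C = 605 × 276.48/300.00 = 558 kJ.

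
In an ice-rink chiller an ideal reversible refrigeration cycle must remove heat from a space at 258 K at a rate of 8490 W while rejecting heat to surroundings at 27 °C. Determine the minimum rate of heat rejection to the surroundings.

T_H = 27 °C → 27 + 273.15 = 300.15 K.
For a reversible cycle Q_H/Q_C = T_H/T_C, so Q_H = Q_C·T_H/T_C = 8490 × 300.15/258.00 = 9880 W.

Q̇_H ≈ 9880 W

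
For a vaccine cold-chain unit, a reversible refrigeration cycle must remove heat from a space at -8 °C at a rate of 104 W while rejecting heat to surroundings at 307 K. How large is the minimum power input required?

T_C = -8 °C → -8 + 273.15 = 265.15 K.
COP_R = T_C/(T_H − T_C) = 265.15/41.85 = 6.3357.
W = Q_C/COP_R = 104/6.3357 = 16.4 W.

Ẇ_in ≈ 16.4 W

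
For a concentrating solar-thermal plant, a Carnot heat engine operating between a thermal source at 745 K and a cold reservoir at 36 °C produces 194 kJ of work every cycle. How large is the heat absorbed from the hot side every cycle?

T_C = 36 °C → 36 + 273.15 = 309.15 K.
Carnot efficiency: η = 1 − T_C/T_H = 1 − 309.15/745.00 = 0.5850.
Q_H = W/η = 194/0.5850 = 331.6 kJ.

Q_H ≈ 331.6 kJ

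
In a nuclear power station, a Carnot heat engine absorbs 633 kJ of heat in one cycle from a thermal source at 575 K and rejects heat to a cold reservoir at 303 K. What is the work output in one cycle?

Since the cycle is reversible, η = 1 − T_C/T_H = 1 − 303.00/575.00 = 0.4730.
W = η·Q_H = 0.4730 × 633 = 299.4 kJ.

W ≈ 299.4 kJ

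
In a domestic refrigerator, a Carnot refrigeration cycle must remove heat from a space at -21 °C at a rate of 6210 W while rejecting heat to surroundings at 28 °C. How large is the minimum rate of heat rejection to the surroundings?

T_H = 28 °C → 28 + 273.15 = 301.15 K.
T_C = -21 °C → -21 + 273.15 = 252.15 K.
For a reversible cycle Q_H/Q_C = T_H/T_C, so Q_H = Q_C·T_H/T_C = 6210 × 301.15/252.15 = 7420 W.

Q̇_H ≈ 7420 W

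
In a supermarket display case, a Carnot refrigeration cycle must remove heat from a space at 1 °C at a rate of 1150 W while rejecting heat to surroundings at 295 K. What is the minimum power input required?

T_C = 1 °C → 1 + 273.15 = 274.15 K.
COP_R = T_C/(T_H − T_C) = 274.15/20.85 = 13.1487.
W = Q_C/COP_R = 1150/13.1487 = 87.5 W.

Ẇ_in ≈ 87.5 W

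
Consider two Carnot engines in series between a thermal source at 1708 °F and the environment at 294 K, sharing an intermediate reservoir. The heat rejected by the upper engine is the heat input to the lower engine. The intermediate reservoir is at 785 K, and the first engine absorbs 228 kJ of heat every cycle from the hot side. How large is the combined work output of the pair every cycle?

W_total ≈ 172.3 kJ

T_H = 1708 °F → (1708 − 32) × 5/9 = 931.11 °C = 1204.26 K.
Two reversible stages in series are equivalent to a single Carnot engine between T_H and T_C, so η_total = 1 − T_C/T_H = 1 − 294.00/1204.26 = 0.7559.
W_total = η_total · Q_H = 0.7559 × 228 = 172.3 kJ.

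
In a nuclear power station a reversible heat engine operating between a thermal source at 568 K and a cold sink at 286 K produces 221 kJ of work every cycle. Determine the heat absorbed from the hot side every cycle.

Q_H ≈ 445 kJ

For a reversible engine, η = 1 − T_C/T_H = 1 − 286.00/568.00 = 0.4965.
Q_H = W/η = 221/0.4965 = 445 kJ.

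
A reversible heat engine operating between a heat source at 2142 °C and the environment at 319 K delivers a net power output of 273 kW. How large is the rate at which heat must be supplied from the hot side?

Q̇_H ≈ 315 kW

T_H = 2142 °C → 2142 + 273.15 = 2415.15 K.
For a reversible engine, η = 1 − T_C/T_H = 1 − 319.00/2415.15 = 0.8679.
Q_H = W/η = 273/0.8679 = 315 kW.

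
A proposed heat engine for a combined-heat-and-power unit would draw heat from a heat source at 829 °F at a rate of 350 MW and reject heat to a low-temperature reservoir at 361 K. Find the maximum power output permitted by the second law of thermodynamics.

Ẇ_max ≈ 174 MW

T_H = 829 °F → (829 − 32) × 5/9 = 442.78 °C = 715.93 K.
No engine can exceed the Carnot limit: η_max = 1 − T_C/T_H = 1 − 361.00/715.93 = 0.4958.
W_max = η_max · Q_H = 0.4958 × 350 = 174 MW.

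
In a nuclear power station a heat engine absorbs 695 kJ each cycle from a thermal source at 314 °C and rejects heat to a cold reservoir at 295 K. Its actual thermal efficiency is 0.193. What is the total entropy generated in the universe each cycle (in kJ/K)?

T_H = 314 °C → 314 + 273.15 = 587.15 K.
W = η·Q_H = 0.193 × 695 = 134.1 kJ, so Q_C = Q_H − W = 560.9 kJ.
The hot reservoir loses entropy Q_H/T_H = 695/587.15 = 1.184 kJ/K; the cold reservoir gains Q_C/T_C = 560.9/295.00 = 1.901 kJ/K.
ΔS_univ = −Q_H/T_H + Q_C/T_C = 0.718 kJ/K (> 0, since η = 0.193 < η_Carnot = 0.498).

ΔS_univ ≈ 0.718 kJ/K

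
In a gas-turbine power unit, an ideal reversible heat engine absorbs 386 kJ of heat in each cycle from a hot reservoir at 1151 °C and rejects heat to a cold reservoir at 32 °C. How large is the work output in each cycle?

T_H = 1151 °C → 1151 + 273.15 = 1424.15 K.
T_C = 32 °C → 32 + 273.15 = 305.15 K.
For a reversible engine, η = 1 − T_C/T_H = 1 − 305.15/1424.15 = 0.7857.
W = η·Q_H = 0.7857 × 386 = 303 kJ.

W ≈ 303 kJ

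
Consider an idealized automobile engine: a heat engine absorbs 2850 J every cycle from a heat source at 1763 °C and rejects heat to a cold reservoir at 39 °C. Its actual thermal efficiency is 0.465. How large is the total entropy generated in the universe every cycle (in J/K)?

T_H = 1763 °C → 1763 + 273.15 = 2036.15 K.
T_C = 39 °C → 39 + 273.15 = 312.15 K.
W = η·Q_H = 0.465 × 2850 = 1325 J, so Q_C = Q_H − W = 1525 J.
The hot reservoir loses entropy Q_H/T_H = 2850/2036.15 = 1.400 J/K; the cold reservoir gains Q_C/T_C = 1525/312.15 = 4.885 J/K.
ΔS_univ = −Q_H/T_H + Q_C/T_C = 3.48 J/K (> 0, since η = 0.465 < η_Carnot = 0.847).

ΔS_univ ≈ 3.48 J/K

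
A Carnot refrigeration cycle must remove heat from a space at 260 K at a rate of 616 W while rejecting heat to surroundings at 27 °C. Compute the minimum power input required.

Ẇ_in ≈ 95.12 W

T_H = 27 °C → 27 + 273.15 = 300.15 K.
Carnot COP: COP_R = T_C/(T_H − T_C) = 260.00/40.15 = 6.4757.
W = Q_C/COP_R = 616/6.4757 = 95.12 W.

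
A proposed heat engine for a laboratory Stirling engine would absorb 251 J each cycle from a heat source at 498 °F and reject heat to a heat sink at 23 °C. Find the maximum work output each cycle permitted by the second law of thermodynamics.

T_H = 498 °F → (498 − 32) × 5/9 = 258.89 °C = 532.04 K.
T_C = 23 °C → 23 + 273.15 = 296.15 K.
The upper bound on efficiency is η_max = 1 − T_C/T_H = 1 − 296.15/532.04 = 0.4434.
W_max = η_max · Q_H = 0.4434 × 251 = 111 J.

W_max ≈ 111 J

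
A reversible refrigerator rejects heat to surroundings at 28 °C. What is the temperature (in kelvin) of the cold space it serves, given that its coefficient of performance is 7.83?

T_H = 28 °C → 28 + 273.15 = 301.15 K.
COP_R = T_C/(T_H − T_C) ⇒ T_C = T_H·COP_R/(1 + COP_R) = 301.15 × 7.83/(1 + 7.83) = 267 K.

T_C ≈ 267 K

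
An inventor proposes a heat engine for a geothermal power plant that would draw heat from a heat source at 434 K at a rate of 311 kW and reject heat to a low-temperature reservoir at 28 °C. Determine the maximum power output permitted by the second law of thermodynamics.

Ẇ_max ≈ 95.2 kW

T_C = 28 °C → 28 + 273.15 = 301.15 K.
By the Carnot theorem, η_max = 1 − T_C/T_H = 1 − 301.15/434.00 = 0.3061.
W_max = η_max · Q_H = 0.3061 × 311 = 95.2 kW.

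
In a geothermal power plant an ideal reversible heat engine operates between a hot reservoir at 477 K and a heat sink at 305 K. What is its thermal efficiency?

η ≈ 0.3606

Carnot efficiency: η = 1 − T_C/T_H = 1 − 305.00/477.00 = 0.3606.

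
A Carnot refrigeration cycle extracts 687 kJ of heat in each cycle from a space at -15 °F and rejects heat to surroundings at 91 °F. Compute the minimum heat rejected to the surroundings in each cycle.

T_H = 91 °F → (91 − 32) × 5/9 = 32.78 °C = 305.93 K.
T_C = -15 °F → (-15 − 32) × 5/9 = -26.11 °C = 247.04 K.
For a reversible cycle Q_H/Q_C = T_H/T_C, so Q_H = Q_C·T_H/T_C = 687 × 305.93/247.04 = 851 kJ.

Q_H ≈ 851 kJ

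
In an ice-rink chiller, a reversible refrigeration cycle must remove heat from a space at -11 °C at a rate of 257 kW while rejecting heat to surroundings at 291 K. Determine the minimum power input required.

Ẇ_in ≈ 28.28 kW

T_C = -11 °C → -11 + 273.15 = 262.15 K.
For a reversible refrigerator, COP_R = T_C/(T_H − T_C) = 262.15/28.85 = 9.0867.
W = Q_C/COP_R = 257/9.0867 = 28.28 kW.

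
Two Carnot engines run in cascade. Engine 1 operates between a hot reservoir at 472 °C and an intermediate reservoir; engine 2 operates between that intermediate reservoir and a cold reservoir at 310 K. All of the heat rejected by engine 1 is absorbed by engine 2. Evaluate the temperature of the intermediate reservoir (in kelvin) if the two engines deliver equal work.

T_m ≈ 528 K

T_H = 472 °C → 472 + 273.15 = 745.15 K.
For reversible stages Q_m = Q_H·(T_m/T_H). Setting W₁ = Q_H(1 − T_m/T_H) equal to W₂ = Q_m(1 − T_C/T_m) = Q_H·(T_m − T_C)/T_H gives T_H − T_m = T_m − T_C, so T_m = (T_H + T_C)/2 = (745.15 + 310.00)/2 = 528 K.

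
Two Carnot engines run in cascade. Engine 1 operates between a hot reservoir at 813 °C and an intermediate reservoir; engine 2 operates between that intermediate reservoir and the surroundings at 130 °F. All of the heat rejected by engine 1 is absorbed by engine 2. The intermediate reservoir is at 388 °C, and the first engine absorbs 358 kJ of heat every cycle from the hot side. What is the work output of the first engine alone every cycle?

T_H = 813 °C → 813 + 273.15 = 1086.15 K.
T_C = 130 °F → (130 − 32) × 5/9 = 54.44 °C = 327.59 K.
T_m = 388 °C → 388 + 273.15 = 661.15 K.
First-stage efficiency η₁ = 1 − T_m/T_H = 1 − 661.15/1086.15 = 0.3913.
W₁ = η₁·Q_H = 0.3913 × 358 = 140.1 kJ.

W₁ ≈ 140.1 kJ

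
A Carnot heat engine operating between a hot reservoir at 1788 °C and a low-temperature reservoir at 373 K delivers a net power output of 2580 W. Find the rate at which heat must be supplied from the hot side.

T_H = 1788 °C → 1788 + 273.15 = 2061.15 K.
Carnot efficiency: η = 1 − T_C/T_H = 1 − 373.00/2061.15 = 0.8190.
Q_H = W/η = 2580/0.8190 = 3150 W.

Q̇_H ≈ 3150 W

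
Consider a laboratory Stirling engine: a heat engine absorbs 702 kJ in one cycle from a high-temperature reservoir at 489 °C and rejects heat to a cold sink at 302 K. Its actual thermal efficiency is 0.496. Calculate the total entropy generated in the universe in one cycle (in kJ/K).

T_H = 489 °C → 489 + 273.15 = 762.15 K.
W = η·Q_H = 0.496 × 702 = 348.2 kJ, so Q_C = Q_H − W = 353.8 kJ.
The hot reservoir loses entropy Q_H/T_H = 702/762.15 = 0.9211 kJ/K; the cold reservoir gains Q_C/T_C = 353.8/302.00 = 1.172 kJ/K.
ΔS_univ = −Q_H/T_H + Q_C/T_C = 0.250 kJ/K (> 0, since η = 0.496 < η_Carnot = 0.604).

ΔS_univ ≈ 0.250 kJ/K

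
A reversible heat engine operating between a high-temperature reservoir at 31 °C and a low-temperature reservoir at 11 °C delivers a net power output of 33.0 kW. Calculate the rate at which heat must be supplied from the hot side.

Q̇_H ≈ 502 kW

T_H = 31 °C → 31 + 273.15 = 304.15 K.
T_C = 11 °C → 11 + 273.15 = 284.15 K.
Since the cycle is reversible, η = 1 − T_C/T_H = 1 − 284.15/304.15 = 0.0658.
Q_H = W/η = 33.0/0.0658 = 502 kW.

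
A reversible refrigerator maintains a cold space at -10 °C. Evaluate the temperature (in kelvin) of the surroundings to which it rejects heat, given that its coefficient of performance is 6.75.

T_C = -10 °C → -10 + 273.15 = 263.15 K.
COP_R = T_C/(T_H − T_C) ⇒ T_H = T_C·(1 + 1/COP_R) = 263.15 × (1 + 1/6.75) = 302.1 K.

T_H ≈ 302.1 K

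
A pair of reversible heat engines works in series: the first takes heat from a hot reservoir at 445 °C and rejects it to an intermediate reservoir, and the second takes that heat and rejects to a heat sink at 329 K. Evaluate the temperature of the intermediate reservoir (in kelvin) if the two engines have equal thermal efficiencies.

T_m ≈ 486 K

T_H = 445 °C → 445 + 273.15 = 718.15 K.
Equal efficiencies require 1 − T_m/T_H = 1 − T_C/T_m, i.e. T_m/T_H = T_C/T_m, so T_m = √(T_H·T_C) = √(718.15 × 329.00) = 486 K.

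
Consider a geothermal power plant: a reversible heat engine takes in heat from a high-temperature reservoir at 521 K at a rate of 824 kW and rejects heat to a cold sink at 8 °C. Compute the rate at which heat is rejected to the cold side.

T_C = 8 °C → 8 + 273.15 = 281.15 K.
Carnot efficiency: η = 1 − T_C/T_H = 1 − 281.15/521.00 = 0.4604.
For a reversible cycle Q_C/Q_H = T_C/T_H, so Q_C = 824 × 281.15/521.00 = 445 kW.

Q̇_C ≈ 445 kW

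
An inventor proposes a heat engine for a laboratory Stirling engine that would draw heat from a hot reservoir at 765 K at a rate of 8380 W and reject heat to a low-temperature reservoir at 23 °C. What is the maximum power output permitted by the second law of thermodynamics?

T_C = 23 °C → 23 + 273.15 = 296.15 K.
By the Carnot theorem, η_max = 1 − T_C/T_H = 1 − 296.15/765.00 = 0.6129.
W_max = η_max · Q_H = 0.6129 × 8380 = 5140 W.

Ẇ_max ≈ 5140 W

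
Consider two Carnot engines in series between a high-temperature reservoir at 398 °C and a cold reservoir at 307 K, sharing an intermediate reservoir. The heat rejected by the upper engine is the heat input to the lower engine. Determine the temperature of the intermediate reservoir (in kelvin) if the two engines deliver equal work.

T_H = 398 °C → 398 + 273.15 = 671.15 K.
For reversible stages Q_m = Q_H·(T_m/T_H). Setting W₁ = Q_H(1 − T_m/T_H) equal to W₂ = Q_m(1 − T_C/T_m) = Q_H·(T_m − T_C)/T_H gives T_H − T_m = T_m − T_C, so T_m = (T_H + T_C)/2 = (671.15 + 307.00)/2 = 489 K.

T_m ≈ 489 K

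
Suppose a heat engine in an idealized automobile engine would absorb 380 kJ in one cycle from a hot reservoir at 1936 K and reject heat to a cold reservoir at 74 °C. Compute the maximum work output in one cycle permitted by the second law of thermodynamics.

W_max ≈ 312 kJ

T_C = 74 °C → 74 + 273.15 = 347.15 K.
The second-law ceiling is the Carnot efficiency, η_max = 1 − T_C/T_H = 1 − 347.15/1936.00 = 0.8207.
W_max = η_max · Q_H = 0.8207 × 380 = 312 kJ.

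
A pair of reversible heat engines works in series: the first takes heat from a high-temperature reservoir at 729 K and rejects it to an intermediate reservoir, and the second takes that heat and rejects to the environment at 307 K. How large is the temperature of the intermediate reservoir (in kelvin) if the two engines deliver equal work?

For reversible stages Q_m = Q_H·(T_m/T_H). Setting W₁ = Q_H(1 − T_m/T_H) equal to W₂ = Q_m(1 − T_C/T_m) = Q_H·(T_m − T_C)/T_H gives T_H − T_m = T_m − T_C, so T_m = (T_H + T_C)/2 = (729.00 + 307.00)/2 = 518 K.

T_m ≈ 518 K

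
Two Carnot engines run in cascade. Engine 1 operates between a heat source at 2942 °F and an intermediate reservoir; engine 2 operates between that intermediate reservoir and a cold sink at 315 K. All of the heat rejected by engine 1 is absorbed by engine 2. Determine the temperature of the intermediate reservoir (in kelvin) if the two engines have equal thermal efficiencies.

T_m ≈ 772 K

T_H = 2942 °F → (2942 − 32) × 5/9 = 1616.67 °C = 1889.82 K.
Equal efficiencies require 1 − T_m/T_H = 1 − T_C/T_m, i.e. T_m/T_H = T_C/T_m, so T_m = √(T_H·T_C) = √(1889.82 × 315.00) = 772 K.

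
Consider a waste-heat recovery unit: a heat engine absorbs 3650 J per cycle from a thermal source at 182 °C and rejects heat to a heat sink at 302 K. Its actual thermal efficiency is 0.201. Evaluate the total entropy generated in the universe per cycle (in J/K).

ΔS_univ ≈ 1.64 J/K

T_H = 182 °C → 182 + 273.15 = 455.15 K.
W = η·Q_H = 0.201 × 3650 = 733.7 J, so Q_C = Q_H − W = 2916 J.
Reservoir entropy changes: ΔS_H = −Q_H/T_H = −3650/455.15 = -8.019 J/K and ΔS_C = +Q_C/T_C = 2916/302.00 = 9.657 J/K.
ΔS_univ = −Q_H/T_H + Q_C/T_C = 1.64 J/K (> 0, since η = 0.201 < η_Carnot = 0.336).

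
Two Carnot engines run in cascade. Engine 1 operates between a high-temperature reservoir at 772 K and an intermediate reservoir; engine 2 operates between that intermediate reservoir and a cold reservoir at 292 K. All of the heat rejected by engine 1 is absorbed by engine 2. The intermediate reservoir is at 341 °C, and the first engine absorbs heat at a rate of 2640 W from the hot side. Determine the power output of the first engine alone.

T_m = 341 °C → 341 + 273.15 = 614.15 K.
First-stage efficiency η₁ = 1 − T_m/T_H = 1 − 614.15/772.00 = 0.2045.
W₁ = η₁·Q_H = 0.2045 × 2640 = 540 W.

Ẇ₁ ≈ 540 W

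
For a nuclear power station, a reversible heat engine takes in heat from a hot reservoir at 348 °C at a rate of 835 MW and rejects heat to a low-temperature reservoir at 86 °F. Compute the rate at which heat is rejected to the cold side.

T_H = 348 °C → 348 + 273.15 = 621.15 K.
T_C = 86 °F → (86 − 32) × 5/9 = 30.00 °C = 303.15 K.
The Carnot efficiency is η = 1 − T_C/T_H = 1 − 303.15/621.15 = 0.5120.
For a reversible cycle Q_C/Q_H = T_C/T_H, so Q_C = 835 × 303.15/621.15 = 408 MW.

Q̇_C ≈ 408 MW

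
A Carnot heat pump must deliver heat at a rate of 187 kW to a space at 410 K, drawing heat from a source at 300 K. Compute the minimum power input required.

COP_HP = T_H/(T_H − T_C) = 410.00/110.00 = 3.7273.
W = Q_H/COP_HP = 187/3.7273 = 50.2 kW.

Ẇ_in ≈ 50.2 kW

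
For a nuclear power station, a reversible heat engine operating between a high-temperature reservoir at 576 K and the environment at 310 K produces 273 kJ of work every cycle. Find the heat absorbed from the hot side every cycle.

Carnot efficiency: η = 1 − T_C/T_H = 1 − 310.00/576.00 = 0.4618.
Q_H = W/η = 273/0.4618 = 591 kJ.

Q_H ≈ 591 kJ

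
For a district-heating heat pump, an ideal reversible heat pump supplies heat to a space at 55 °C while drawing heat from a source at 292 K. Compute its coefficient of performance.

COP_HP ≈ 9.077

T_H = 55 °C → 55 + 273.15 = 328.15 K.
The Carnot heat-pump COP is COP_HP = T_H/(T_H − T_C) = 328.15/(328.15 − 292.00) = 9.077.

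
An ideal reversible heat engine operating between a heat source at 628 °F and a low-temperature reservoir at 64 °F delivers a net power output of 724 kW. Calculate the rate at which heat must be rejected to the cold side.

Q̇_C ≈ 672 kW

T_H = 628 °F → (628 − 32) × 5/9 = 331.11 °C = 604.26 K.
T_C = 64 °F → (64 − 32) × 5/9 = 17.78 °C = 290.93 K.
The Carnot efficiency is η = 1 − T_C/T_H = 1 − 290.93/604.26 = 0.5185.
Since Q_C/Q_H = T_C/T_H and Q_H = W/η, Q_C = W·T_C/(T_H − T_C) = 724 × 290.93/313.33 = 672 kW.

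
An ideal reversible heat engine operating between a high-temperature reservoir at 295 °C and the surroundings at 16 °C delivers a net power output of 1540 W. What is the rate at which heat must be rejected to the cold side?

T_H = 295 °C → 295 + 273.15 = 568.15 K.
T_C = 16 °C → 16 + 273.15 = 289.15 K.
Since the cycle is reversible, η = 1 − T_C/T_H = 1 − 289.15/568.15 = 0.4911.
Since Q_C/Q_H = T_C/T_H and Q_H = W/η, Q_C = W·T_C/(T_H − T_C) = 1540 × 289.15/279.00 = 1596 W.

Q̇_C ≈ 1596 W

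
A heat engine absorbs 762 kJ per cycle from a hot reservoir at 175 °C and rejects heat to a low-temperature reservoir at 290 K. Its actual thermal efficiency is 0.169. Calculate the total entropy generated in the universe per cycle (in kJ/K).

ΔS_univ ≈ 0.4832 kJ/K

T_H = 175 °C → 175 + 273.15 = 448.15 K.
W = η·Q_H = 0.169 × 762 = 128.8 kJ, so Q_C = Q_H − W = 633.2 kJ.
Entropy balance on the reservoirs: −Q_H/T_H = -1.700 kJ/K, +Q_C/T_C = 2.184 kJ/K.
ΔS_univ = −Q_H/T_H + Q_C/T_C = 0.4832 kJ/K (> 0, since η = 0.169 < η_Carnot = 0.353).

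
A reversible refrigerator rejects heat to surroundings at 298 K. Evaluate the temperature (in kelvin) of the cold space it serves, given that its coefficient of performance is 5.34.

COP_R = T_C/(T_H − T_C) ⇒ T_C = T_H·COP_R/(1 + COP_R) = 298.00 × 5.34/(1 + 5.34) = 251 K.

T_C ≈ 251 K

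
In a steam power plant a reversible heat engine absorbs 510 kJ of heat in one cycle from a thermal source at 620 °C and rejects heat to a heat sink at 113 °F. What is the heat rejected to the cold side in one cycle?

Q_C ≈ 182 kJ

T_H = 620 °C → 620 + 273.15 = 893.15 K.
T_C = 113 °F → (113 − 32) × 5/9 = 45.00 °C = 318.15 K.
η_rev = 1 − T_C/T_H = 1 − 318.15/893.15 = 0.6438.
For a reversible cycle Q_C/Q_H = T_C/T_H, so Q_C = 510 × 318.15/893.15 = 182 kJ.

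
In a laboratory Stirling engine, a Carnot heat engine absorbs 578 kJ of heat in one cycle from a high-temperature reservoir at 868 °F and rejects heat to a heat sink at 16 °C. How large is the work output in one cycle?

T_H = 868 °F → (868 − 32) × 5/9 = 464.44 °C = 737.59 K.
T_C = 16 °C → 16 + 273.15 = 289.15 K.
For a reversible engine, η = 1 − T_C/T_H = 1 − 289.15/737.59 = 0.6080.
W = η·Q_H = 0.6080 × 578 = 351.4 kJ.

W ≈ 351.4 kJ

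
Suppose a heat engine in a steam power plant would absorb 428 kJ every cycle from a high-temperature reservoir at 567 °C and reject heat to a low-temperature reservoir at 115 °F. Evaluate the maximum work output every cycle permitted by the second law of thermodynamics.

T_H = 567 °C → 567 + 273.15 = 840.15 K.
T_C = 115 °F → (115 − 32) × 5/9 = 46.11 °C = 319.26 K.
The second-law ceiling is the Carnot efficiency, η_max = 1 − T_C/T_H = 1 − 319.26/840.15 = 0.6200.
W_max = η_max · Q_H = 0.6200 × 428 = 265.4 kJ.

W_max ≈ 265.4 kJ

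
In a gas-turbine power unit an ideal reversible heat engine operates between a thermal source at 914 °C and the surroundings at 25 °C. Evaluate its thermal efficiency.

T_H = 914 °C → 914 + 273.15 = 1187.15 K.
T_C = 25 °C → 25 + 273.15 = 298.15 K.
For a reversible engine, η = 1 − T_C/T_H = 1 − 298.15/1187.15 = 0.7489.

η ≈ 0.7489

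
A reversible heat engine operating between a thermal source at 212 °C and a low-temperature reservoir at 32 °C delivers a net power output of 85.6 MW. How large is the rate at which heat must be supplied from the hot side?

T_H = 212 °C → 212 + 273.15 = 485.15 K.
T_C = 32 °C → 32 + 273.15 = 305.15 K.
η_rev = 1 − T_C/T_H = 1 − 305.15/485.15 = 0.3710.
Q_H = W/η = 85.6/0.3710 = 231 MW.

Q̇_H ≈ 231 MW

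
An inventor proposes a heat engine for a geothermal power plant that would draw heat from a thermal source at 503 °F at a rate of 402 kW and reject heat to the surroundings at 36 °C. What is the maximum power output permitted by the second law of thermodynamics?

T_H = 503 °F → (503 − 32) × 5/9 = 261.67 °C = 534.82 K.
T_C = 36 °C → 36 + 273.15 = 309.15 K.
The second-law ceiling is the Carnot efficiency, η_max = 1 − T_C/T_H = 1 − 309.15/534.82 = 0.4220.
W_max = η_max · Q_H = 0.4220 × 402 = 170 kW.

Ẇ_max ≈ 170 kW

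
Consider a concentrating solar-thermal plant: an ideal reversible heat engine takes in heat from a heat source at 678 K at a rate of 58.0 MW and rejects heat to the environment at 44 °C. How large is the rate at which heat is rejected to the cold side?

Q̇_C ≈ 27.1 MW

T_C = 44 °C → 44 + 273.15 = 317.15 K.
The Carnot efficiency is η = 1 − T_C/T_H = 1 − 317.15/678.00 = 0.5322.
For a reversible cycle Q_C/Q_H = T_C/T_H, so Q_C = 58.0 × 317.15/678.00 = 27.1 MW.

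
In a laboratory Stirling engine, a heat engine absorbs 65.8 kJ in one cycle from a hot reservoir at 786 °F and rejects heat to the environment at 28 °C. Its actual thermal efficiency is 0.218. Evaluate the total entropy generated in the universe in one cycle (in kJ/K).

T_H = 786 °F → (786 − 32) × 5/9 = 418.89 °C = 692.04 K.
T_C = 28 °C → 28 + 273.15 = 301.15 K.
W = η·Q_H = 0.218 × 65.8 = 14.34 kJ, so Q_C = Q_H − W = 51.46 kJ.
Reservoir entropy changes: ΔS_H = −Q_H/T_H = −65.8/692.04 = -0.09508 kJ/K and ΔS_C = +Q_C/T_C = 51.46/301.15 = 0.1709 kJ/K.
ΔS_univ = −Q_H/T_H + Q_C/T_C = 0.0758 kJ/K (> 0, since η = 0.218 < η_Carnot = 0.565).

ΔS_univ ≈ 0.0758 kJ/K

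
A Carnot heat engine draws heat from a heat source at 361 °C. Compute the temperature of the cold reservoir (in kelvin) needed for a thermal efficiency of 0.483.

T_C ≈ 328 K

T_H = 361 °C → 361 + 273.15 = 634.15 K.
From η = 1 − T_C/T_H, T_C = T_H·(1 − η) = 634.15 × (1 − 0.483) = 328 K.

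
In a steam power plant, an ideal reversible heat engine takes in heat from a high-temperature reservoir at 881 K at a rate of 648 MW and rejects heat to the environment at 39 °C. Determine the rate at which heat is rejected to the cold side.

Q̇_C ≈ 230 MW

T_C = 39 °C → 39 + 273.15 = 312.15 K.
For a reversible engine, η = 1 − T_C/T_H = 1 − 312.15/881.00 = 0.6457.
For a reversible cycle Q_C/Q_H = T_C/T_H, so Q_C = 648 × 312.15/881.00 = 230 MW.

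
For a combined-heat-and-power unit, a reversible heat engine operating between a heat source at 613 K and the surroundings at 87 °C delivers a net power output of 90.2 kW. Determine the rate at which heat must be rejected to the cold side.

T_C = 87 °C → 87 + 273.15 = 360.15 K.
For a reversible engine, η = 1 − T_C/T_H = 1 − 360.15/613.00 = 0.4125.
Since Q_C/Q_H = T_C/T_H and Q_H = W/η, Q_C = W·T_C/(T_H − T_C) = 90.2 × 360.15/252.85 = 128 kW.

Q̇_C ≈ 128 kW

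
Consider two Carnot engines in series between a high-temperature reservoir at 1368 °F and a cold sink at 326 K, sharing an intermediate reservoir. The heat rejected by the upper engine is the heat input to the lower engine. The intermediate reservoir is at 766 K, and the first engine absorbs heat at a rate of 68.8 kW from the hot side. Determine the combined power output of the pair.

Ẇ_total ≈ 46.7 kW

T_H = 1368 °F → (1368 − 32) × 5/9 = 742.22 °C = 1015.37 K.
Two reversible stages in series are equivalent to a single Carnot engine between T_H and T_C, so η_total = 1 − T_C/T_H = 1 − 326.00/1015.37 = 0.6789.
W_total = η_total · Q_H = 0.6789 × 68.8 = 46.7 kW.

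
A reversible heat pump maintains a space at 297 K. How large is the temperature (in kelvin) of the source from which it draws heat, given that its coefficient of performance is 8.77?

COP_HP = T_H/(T_H − T_C) ⇒ T_C = T_H·(COP_HP − 1)/COP_HP = 297.00 × (8.77 − 1)/8.77 = 263 K.

T_C ≈ 263 K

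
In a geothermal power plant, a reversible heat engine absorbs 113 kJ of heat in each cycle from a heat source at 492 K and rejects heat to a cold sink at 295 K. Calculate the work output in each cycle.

W ≈ 45.2 kJ

For a reversible engine, η = 1 − T_C/T_H = 1 − 295.00/492.00 = 0.4004.
W = η·Q_H = 0.4004 × 113 = 45.2 kJ.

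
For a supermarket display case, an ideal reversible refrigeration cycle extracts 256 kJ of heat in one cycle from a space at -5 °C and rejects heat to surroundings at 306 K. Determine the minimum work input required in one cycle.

T_C = -5 °C → -5 + 273.15 = 268.15 K.
For a reversible refrigerator, COP_R = T_C/(T_H − T_C) = 268.15/37.85 = 7.0845.
W = Q_C/COP_R = 256/7.0845 = 36.1 kJ.

W_in ≈ 36.1 kJ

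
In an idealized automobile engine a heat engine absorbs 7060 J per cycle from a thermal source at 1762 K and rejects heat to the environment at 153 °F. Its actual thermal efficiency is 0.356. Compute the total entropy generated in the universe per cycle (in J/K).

T_C = 153 °F → (153 − 32) × 5/9 = 67.22 °C = 340.37 K.
W = η·Q_H = 0.356 × 7060 = 2513 J, so Q_C = Q_H − W = 4547 J.
Entropy balance on the reservoirs: −Q_H/T_H = -4.007 J/K, +Q_C/T_C = 13.36 J/K.
ΔS_univ = −Q_H/T_H + Q_C/T_C = 9.351 J/K (> 0, since η = 0.356 < η_Carnot = 0.807).

ΔS_univ ≈ 9.351 J/K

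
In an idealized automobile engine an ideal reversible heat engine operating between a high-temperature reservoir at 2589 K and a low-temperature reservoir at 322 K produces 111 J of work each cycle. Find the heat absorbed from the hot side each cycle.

Q_H ≈ 127 J

Carnot efficiency: η = 1 − T_C/T_H = 1 − 322.00/2589.00 = 0.8756.
Q_H = W/η = 111/0.8756 = 127 J.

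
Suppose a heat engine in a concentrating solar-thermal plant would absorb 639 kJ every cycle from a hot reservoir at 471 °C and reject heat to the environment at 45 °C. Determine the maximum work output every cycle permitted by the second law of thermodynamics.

T_H = 471 °C → 471 + 273.15 = 744.15 K.
T_C = 45 °C → 45 + 273.15 = 318.15 K.
No engine can exceed the Carnot limit: η_max = 1 − T_C/T_H = 1 − 318.15/744.15 = 0.5725.
W_max = η_max · Q_H = 0.5725 × 639 = 365.8 kJ.

W_max ≈ 365.8 kJ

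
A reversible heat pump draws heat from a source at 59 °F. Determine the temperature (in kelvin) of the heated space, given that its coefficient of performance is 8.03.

T_C = 59 °F → (59 − 32) × 5/9 = 15.00 °C = 288.15 K.
COP_HP = T_H/(T_H − T_C) ⇒ T_H = T_C·COP_HP/(COP_HP − 1) = 288.15 × 8.03/(8.03 − 1) = 329.1 K.

T_H ≈ 329.1 K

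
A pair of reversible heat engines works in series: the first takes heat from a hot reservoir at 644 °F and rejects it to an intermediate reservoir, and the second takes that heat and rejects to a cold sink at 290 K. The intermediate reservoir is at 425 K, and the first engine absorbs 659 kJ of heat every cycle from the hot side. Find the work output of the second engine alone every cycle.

W₂ ≈ 145 kJ

T_H = 644 °F → (644 − 32) × 5/9 = 340.00 °C = 613.15 K.
Heat entering the second stage: Q_m = Q_H·(T_m/T_H) = 659 × 425.00/613.15 = 457 kJ.
Second-stage efficiency η₂ = 1 − T_C/T_m = 1 − 290.00/425.00 = 0.3176, so W₂ = η₂·Q_m = 145 kJ.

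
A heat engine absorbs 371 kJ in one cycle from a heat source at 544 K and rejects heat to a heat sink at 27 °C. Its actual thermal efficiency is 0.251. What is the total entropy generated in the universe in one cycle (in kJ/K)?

T_C = 27 °C → 27 + 273.15 = 300.15 K.
W = η·Q_H = 0.251 × 371 = 93.12 kJ, so Q_C = Q_H − W = 277.9 kJ.
Entropy balance on the reservoirs: −Q_H/T_H = -0.6820 kJ/K, +Q_C/T_C = 0.9258 kJ/K.
ΔS_univ = −Q_H/T_H + Q_C/T_C = 0.2438 kJ/K (> 0, since η = 0.251 < η_Carnot = 0.448).

ΔS_univ ≈ 0.2438 kJ/K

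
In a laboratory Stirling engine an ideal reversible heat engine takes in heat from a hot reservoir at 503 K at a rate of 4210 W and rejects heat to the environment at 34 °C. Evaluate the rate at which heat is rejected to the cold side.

T_C = 34 °C → 34 + 273.15 = 307.15 K.
For a reversible engine, η = 1 − T_C/T_H = 1 − 307.15/503.00 = 0.3894.
For a reversible cycle Q_C/Q_H = T_C/T_H, so Q_C = 4210 × 307.15/503.00 = 2570 W.

Q̇_C ≈ 2570 W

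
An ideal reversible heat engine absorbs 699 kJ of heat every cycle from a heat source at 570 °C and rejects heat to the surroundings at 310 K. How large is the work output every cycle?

T_H = 570 °C → 570 + 273.15 = 843.15 K.
Since the cycle is reversible, η = 1 − T_C/T_H = 1 − 310.00/843.15 = 0.6323.
W = η·Q_H = 0.6323 × 699 = 442 kJ.

W ≈ 442 kJ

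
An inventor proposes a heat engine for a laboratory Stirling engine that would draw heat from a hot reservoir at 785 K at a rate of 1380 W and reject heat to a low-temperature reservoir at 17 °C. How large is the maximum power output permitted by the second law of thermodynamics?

T_C = 17 °C → 17 + 273.15 = 290.15 K.
No engine can exceed the Carnot limit: η_max = 1 − T_C/T_H = 1 − 290.15/785.00 = 0.6304.
W_max = η_max · Q_H = 0.6304 × 1380 = 870 W.

Ẇ_max ≈ 870 W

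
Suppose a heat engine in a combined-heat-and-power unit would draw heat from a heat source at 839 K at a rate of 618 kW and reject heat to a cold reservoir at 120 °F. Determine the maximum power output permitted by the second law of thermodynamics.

Ẇ_max ≈ 380.8 kW

T_C = 120 °F → (120 − 32) × 5/9 = 48.89 °C = 322.04 K.
The upper bound on efficiency is η_max = 1 − T_C/T_H = 1 − 322.04/839.00 = 0.6162.
W_max = η_max · Q_H = 0.6162 × 618 = 380.8 kW.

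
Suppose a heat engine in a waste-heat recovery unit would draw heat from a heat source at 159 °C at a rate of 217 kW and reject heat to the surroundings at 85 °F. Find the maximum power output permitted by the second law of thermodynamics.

Ẇ_max ≈ 65.1 kW

T_H = 159 °C → 159 + 273.15 = 432.15 K.
T_C = 85 °F → (85 − 32) × 5/9 = 29.44 °C = 302.59 K.
No engine can exceed the Carnot limit: η_max = 1 − T_C/T_H = 1 − 302.59/432.15 = 0.2998.
W_max = η_max · Q_H = 0.2998 × 217 = 65.1 kW.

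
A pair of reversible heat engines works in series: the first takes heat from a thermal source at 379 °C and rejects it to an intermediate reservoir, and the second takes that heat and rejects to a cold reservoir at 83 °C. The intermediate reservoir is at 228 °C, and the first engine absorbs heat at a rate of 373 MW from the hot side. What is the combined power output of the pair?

Ẇ_total ≈ 169 MW

T_H = 379 °C → 379 + 273.15 = 652.15 K.
T_C = 83 °C → 83 + 273.15 = 356.15 K.
Two reversible stages in series are equivalent to a single Carnot engine between T_H and T_C, so η_total = 1 − T_C/T_H = 1 − 356.15/652.15 = 0.4539.
W_total = η_total · Q_H = 0.4539 × 373 = 169 MW.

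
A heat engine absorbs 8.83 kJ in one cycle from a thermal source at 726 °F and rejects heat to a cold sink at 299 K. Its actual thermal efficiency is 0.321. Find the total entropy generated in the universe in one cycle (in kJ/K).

ΔS_univ ≈ 0.006647 kJ/K

T_H = 726 °F → (726 − 32) × 5/9 = 385.56 °C = 658.71 K.
W = η·Q_H = 0.321 × 8.83 = 2.834 kJ, so Q_C = Q_H − W = 5.996 kJ.
Reservoir entropy changes: ΔS_H = −Q_H/T_H = −8.83/658.71 = -0.01341 kJ/K and ΔS_C = +Q_C/T_C = 5.996/299.00 = 0.02005 kJ/K.
ΔS_univ = −Q_H/T_H + Q_C/T_C = 0.006647 kJ/K (> 0, since η = 0.321 < η_Carnot = 0.546).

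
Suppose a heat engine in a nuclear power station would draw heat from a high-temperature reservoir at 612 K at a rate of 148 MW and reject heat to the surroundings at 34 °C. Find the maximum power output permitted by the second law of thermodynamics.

Ẇ_max ≈ 73.7 MW

T_C = 34 °C → 34 + 273.15 = 307.15 K.
By the Carnot theorem, η_max = 1 − T_C/T_H = 1 − 307.15/612.00 = 0.4981.
W_max = η_max · Q_H = 0.4981 × 148 = 73.7 MW.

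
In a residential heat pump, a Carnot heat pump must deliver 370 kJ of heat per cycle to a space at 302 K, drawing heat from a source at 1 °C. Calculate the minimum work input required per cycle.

T_C = 1 °C → 1 + 273.15 = 274.15 K.
The Carnot heat-pump COP is COP_HP = T_H/(T_H − T_C) = 302.00/27.85 = 10.8438.
W = Q_H/COP_HP = 370/10.8438 = 34.1 kJ.

W_in ≈ 34.1 kJ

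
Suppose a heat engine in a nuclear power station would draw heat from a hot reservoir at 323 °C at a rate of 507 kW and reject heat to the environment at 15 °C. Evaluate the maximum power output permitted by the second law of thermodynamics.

T_H = 323 °C → 323 + 273.15 = 596.15 K.
T_C = 15 °C → 15 + 273.15 = 288.15 K.
By the Carnot theorem, η_max = 1 − T_C/T_H = 1 − 288.15/596.15 = 0.5166.
W_max = η_max · Q_H = 0.5166 × 507 = 262 kW.

Ẇ_max ≈ 262 kW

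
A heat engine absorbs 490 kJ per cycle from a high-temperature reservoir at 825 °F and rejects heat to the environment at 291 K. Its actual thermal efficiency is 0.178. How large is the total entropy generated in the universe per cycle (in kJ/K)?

T_H = 825 °F → (825 − 32) × 5/9 = 440.56 °C = 713.71 K.
W = η·Q_H = 0.178 × 490 = 87.22 kJ, so Q_C = Q_H − W = 402.8 kJ.
Entropy balance on the reservoirs: −Q_H/T_H = -0.6866 kJ/K, +Q_C/T_C = 1.384 kJ/K.
ΔS_univ = −Q_H/T_H + Q_C/T_C = 0.698 kJ/K (> 0, since η = 0.178 < η_Carnot = 0.592).

ΔS_univ ≈ 0.698 kJ/K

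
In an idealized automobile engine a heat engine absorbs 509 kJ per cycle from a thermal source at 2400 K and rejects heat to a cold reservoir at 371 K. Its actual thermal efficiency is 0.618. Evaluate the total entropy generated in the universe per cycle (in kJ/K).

ΔS_univ ≈ 0.312 kJ/K

W = η·Q_H = 0.618 × 509 = 314.6 kJ, so Q_C = Q_H − W = 194.4 kJ.
Entropy balance on the reservoirs: −Q_H/T_H = -0.2121 kJ/K, +Q_C/T_C = 0.5241 kJ/K.
ΔS_univ = −Q_H/T_H + Q_C/T_C = 0.312 kJ/K (> 0, since η = 0.618 < η_Carnot = 0.845).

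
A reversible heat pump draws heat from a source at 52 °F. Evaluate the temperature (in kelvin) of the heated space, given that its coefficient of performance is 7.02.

T_H ≈ 331 K

T_C = 52 °F → (52 − 32) × 5/9 = 11.11 °C = 284.26 K.
COP_HP = T_H/(T_H − T_C) ⇒ T_H = T_C·COP_HP/(COP_HP − 1) = 284.26 × 7.02/(7.02 − 1) = 331 K.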